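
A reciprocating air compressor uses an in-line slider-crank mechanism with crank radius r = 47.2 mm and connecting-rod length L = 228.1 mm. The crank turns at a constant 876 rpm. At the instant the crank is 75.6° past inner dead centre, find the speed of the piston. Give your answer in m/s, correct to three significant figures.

4.41

ω = 2π·876/60 = 91.73 rad/s
For an in-line slider-crank, x = r cosθ + √(L² − r² sin²θ), so v = −rω sinθ·[1 + r cosθ/√(L² − r² sin²θ)].
With r = 0.0472 m, L = 0.2281 m, θ = 75.6°: √(L² − r² sin²θ) = 0.22347 m.
v = −0.0472·91.73·0.96858·[1 + 0.0472·0.24869/0.22347] = -4.4141 m/s.
|v| = 4.4141 m/s.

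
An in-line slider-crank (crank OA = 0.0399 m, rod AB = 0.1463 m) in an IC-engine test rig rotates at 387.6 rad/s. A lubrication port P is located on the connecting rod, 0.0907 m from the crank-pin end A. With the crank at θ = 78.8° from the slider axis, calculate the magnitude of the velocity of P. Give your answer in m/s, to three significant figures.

15.7

ω = 387.6 rad/s.  Crank-pin speed |V_A| = rω = 15.465 m/s, perpendicular to OA.
Rod angle: sinφ = −(r/L) sinθ ⇒ φ = -15.518°; ω_rod = −rω cosθ/√(L²−r²sin²θ) = -21.309 rad/s.
V_P = V_A + ω_rod × AP, with AP = 0.0907 m along the rod.
Components: V_Px = −rω sinθ − a·ω_rod·sinφ = -15.688 m/s;  V_Py = rω cosθ + a·ω_rod·cosφ = +1.1416 m/s.
|V_P| = √(V_Px² + V_Py²) = 15.729 m/s.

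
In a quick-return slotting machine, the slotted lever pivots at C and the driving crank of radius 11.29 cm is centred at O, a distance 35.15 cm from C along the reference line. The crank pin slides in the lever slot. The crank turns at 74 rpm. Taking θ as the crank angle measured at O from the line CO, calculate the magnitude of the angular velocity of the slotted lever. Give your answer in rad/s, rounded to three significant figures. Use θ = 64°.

1.37

ω = 7.749 rad/s (from 74 rpm).
Crank pin A relative to C: A = (d + r cosθ, r sinθ); lever angle φ = atan2(r sinθ, d + r cosθ).
Differentiating tanφ: φ̇ = rω(d cosθ + r)/(d² + r² + 2dr cosθ).
d² + r² + 2dr cosθ = |CA|² = 0.171092 m²;  d cosθ + r = +0.26699 m.
|ω_lever| = |0.1129·7.749·+0.26699| / 0.171092 = 1.3653 rad/s.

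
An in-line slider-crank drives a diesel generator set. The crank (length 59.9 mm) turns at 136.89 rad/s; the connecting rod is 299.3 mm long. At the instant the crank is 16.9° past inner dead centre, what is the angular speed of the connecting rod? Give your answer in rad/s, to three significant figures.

26.3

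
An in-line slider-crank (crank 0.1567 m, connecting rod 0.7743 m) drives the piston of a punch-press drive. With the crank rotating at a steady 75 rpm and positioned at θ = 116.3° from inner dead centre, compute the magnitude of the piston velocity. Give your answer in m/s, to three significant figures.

1.00

ω = 2π·75/60 = 7.854 rad/s
For an in-line slider-crank, x = r cosθ + √(L² − r² sin²θ), so v = −rω sinθ·[1 + r cosθ/√(L² − r² sin²θ)].
With r = 0.1567 m, L = 0.7743 m, θ = 116.3°: √(L² − r² sin²θ) = 0.76145 m.
v = −0.1567·7.854·0.89649·[1 + 0.1567·-0.44307/0.76145] = -1.0027 m/s.
|v| = 1.0027 m/s.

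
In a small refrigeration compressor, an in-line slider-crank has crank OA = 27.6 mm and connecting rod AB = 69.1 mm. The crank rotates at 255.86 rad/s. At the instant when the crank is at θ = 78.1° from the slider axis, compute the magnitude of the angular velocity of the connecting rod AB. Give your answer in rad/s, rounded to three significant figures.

ω = 255.9 rad/s
The rod makes angle φ with the slider axis where L sinφ = r sinθ; differentiating, L cosφ·φ̇ = r ω cosθ.
L cosφ = √(L² − r² sin²θ) = 0.063604 m.
|ω_rod| = r ω |cosθ| / √(L² − r² sin²θ) = 0.0276·255.9·0.20620/0.063604 = 22.894 rad/s.

22.9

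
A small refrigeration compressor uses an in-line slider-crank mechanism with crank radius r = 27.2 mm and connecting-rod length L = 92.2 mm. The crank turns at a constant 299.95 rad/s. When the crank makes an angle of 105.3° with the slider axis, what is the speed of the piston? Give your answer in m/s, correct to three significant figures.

7.23

ω = 299.9 rad/s
For an in-line slider-crank, x = r cosθ + √(L² − r² sin²θ), so v = −rω sinθ·[1 + r cosθ/√(L² − r² sin²θ)].
With r = 0.0272 m, L = 0.0922 m, θ = 105.3°: √(L² − r² sin²θ) = 0.088388 m.
v = −0.0272·299.9·0.96456·[1 + 0.0272·-0.26387/0.088388] = -7.2305 m/s.
|v| = 7.2305 m/s.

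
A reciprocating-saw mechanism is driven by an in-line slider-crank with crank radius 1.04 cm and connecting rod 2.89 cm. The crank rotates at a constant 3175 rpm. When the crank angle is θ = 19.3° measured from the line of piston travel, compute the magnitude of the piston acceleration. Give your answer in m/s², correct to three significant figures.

ω = 2π·3175/60 = 332.5 rad/s
x(θ) = r cosθ + √(L² − r² sin²θ); with ω constant, a = ω²·d²x/dθ².
d²x/dθ² = −r cosθ − r²(cos2θ)/√u − r⁴ sin²2θ/(4u^{3/2}),  u = L² − r² sin²θ = 0.000823395 m².
Substituting r = 0.0104 m, L = 0.0289 m, θ = 19.3°: d²x/dθ² = -0.01281 m.
a = ω²·d²x/dθ² = (332.5)²·(-0.01281) = -1416 m/s²;  |a| = 1416 m/s².

1420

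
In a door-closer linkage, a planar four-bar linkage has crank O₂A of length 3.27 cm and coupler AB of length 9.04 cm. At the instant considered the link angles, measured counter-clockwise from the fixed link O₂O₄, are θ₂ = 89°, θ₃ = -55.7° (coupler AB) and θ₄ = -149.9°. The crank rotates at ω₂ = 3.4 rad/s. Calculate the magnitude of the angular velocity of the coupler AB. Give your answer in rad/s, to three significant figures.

ω₂ = 3.4 rad/s
Differentiating the loop-closure r₂e^{iθ₂}+r₃e^{iθ₃}=r₁+r₄e^{iθ₄} gives r₂ω₂e^{iθ₂}+r₃ω₃e^{iθ₃}=r₄ω₄e^{iθ₄}.
Eliminating the other unknown: ω₃ = r₂ω₂ sin(θ₄−θ₂) / [r₃ sin(θ₃−θ₄)].
Numerator sine = +0.85627; denominator sine = +0.99731.
Result = 0.0327·3.4·(+0.85627) / (0.0904·(+0.99731)) = +1.0559 rad/s; magnitude 1.0559 rad/s.

1.06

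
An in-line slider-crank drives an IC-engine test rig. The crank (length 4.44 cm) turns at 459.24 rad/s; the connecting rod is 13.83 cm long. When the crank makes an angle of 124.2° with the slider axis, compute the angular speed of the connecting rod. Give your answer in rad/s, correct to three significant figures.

ω = 459.2 rad/s
The rod makes angle φ with the slider axis where L sinφ = r sinθ; differentiating, L cosφ·φ̇ = r ω cosθ.
L cosφ = √(L² − r² sin²θ) = 0.13334 m.
|ω_rod| = r ω |cosθ| / √(L² − r² sin²θ) = 0.0444·459.2·0.56208/0.13334 = 85.956 rad/s.

86.0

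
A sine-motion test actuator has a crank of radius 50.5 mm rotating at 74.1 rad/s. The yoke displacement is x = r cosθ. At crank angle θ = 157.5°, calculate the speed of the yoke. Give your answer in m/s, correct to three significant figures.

1.43

ω = 74.1 rad/s
x = r cosθ ⇒ ẋ = −rω sinθ.
|v| = rω|sinθ| = 0.0505·74.1·|sin 157.5°| = 1.432 m/s.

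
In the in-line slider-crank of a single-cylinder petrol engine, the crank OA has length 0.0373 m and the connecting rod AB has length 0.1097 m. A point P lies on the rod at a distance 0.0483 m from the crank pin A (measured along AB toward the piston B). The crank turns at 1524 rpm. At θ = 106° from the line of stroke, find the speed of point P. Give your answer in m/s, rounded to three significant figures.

ω = 159.6 rad/s.  Crank-pin speed |V_A| = rω = 5.9528 m/s, perpendicular to OA.
Rod angle: sinφ = −(r/L) sinθ ⇒ φ = -19.077°; ω_rod = −rω cosθ/√(L²−r²sin²θ) = +15.827 rad/s.
V_P = V_A + ω_rod × AP, with AP = 0.0483 m along the rod.
Components: V_Px = −rω sinθ − a·ω_rod·sinφ = -5.4724 m/s;  V_Py = rω cosθ + a·ω_rod·cosφ = -0.91838 m/s.
|V_P| = √(V_Px² + V_Py²) = 5.5489 m/s.

5.55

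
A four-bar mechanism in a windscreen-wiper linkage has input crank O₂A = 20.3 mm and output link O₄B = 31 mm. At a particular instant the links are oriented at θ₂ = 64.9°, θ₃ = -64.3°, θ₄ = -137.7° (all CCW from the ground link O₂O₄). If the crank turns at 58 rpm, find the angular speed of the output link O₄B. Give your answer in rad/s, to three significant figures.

ω₂ = 6.074 rad/s (from 58 rpm).
Differentiating the loop-closure r₂e^{iθ₂}+r₃e^{iθ₃}=r₁+r₄e^{iθ₄} gives r₂ω₂e^{iθ₂}+r₃ω₃e^{iθ₃}=r₄ω₄e^{iθ₄}.
Eliminating the other unknown: ω₄ = r₂ω₂ sin(θ₂−θ₃) / [r₄ sin(θ₄−θ₃)].
Numerator sine = +0.77494; denominator sine = -0.95832.
Result = 0.0203·6.074·(+0.77494) / (0.031·(-0.95832)) = -3.2163 rad/s; magnitude 3.2163 rad/s.

3.22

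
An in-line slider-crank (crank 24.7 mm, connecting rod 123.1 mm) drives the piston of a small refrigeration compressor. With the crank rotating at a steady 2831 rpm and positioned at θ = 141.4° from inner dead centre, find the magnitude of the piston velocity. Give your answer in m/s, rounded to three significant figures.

ω = 2π·2831/60 = 296.5 rad/s
For an in-line slider-crank, x = r cosθ + √(L² − r² sin²θ), so v = −rω sinθ·[1 + r cosθ/√(L² − r² sin²θ)].
With r = 0.0247 m, L = 0.1231 m, θ = 141.4°: √(L² − r² sin²θ) = 0.12213 m.
v = −0.0247·296.5·0.62388·[1 + 0.0247·-0.78152/0.12213] = -3.8464 m/s.
|v| = 3.8464 m/s.

3.85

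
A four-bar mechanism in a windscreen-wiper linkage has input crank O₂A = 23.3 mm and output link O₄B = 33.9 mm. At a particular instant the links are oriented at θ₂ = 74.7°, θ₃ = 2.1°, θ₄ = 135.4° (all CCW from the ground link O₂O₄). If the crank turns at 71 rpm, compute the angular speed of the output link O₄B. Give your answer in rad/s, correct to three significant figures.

6.70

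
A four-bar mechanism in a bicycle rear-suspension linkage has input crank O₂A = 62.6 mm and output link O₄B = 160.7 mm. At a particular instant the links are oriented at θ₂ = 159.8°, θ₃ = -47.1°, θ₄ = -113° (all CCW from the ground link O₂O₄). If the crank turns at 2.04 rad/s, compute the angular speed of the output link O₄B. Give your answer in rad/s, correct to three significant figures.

ω₂ = 2.04 rad/s
Differentiating the loop-closure r₂e^{iθ₂}+r₃e^{iθ₃}=r₁+r₄e^{iθ₄} gives r₂ω₂e^{iθ₂}+r₃ω₃e^{iθ₃}=r₄ω₄e^{iθ₄}.
Eliminating the other unknown: ω₄ = r₂ω₂ sin(θ₂−θ₃) / [r₄ sin(θ₄−θ₃)].
Numerator sine = -0.45243; denominator sine = -0.91283.
Result = 0.0626·2.04·(-0.45243) / (0.1607·(-0.91283)) = +0.39387 rad/s; magnitude 0.39387 rad/s.

0.394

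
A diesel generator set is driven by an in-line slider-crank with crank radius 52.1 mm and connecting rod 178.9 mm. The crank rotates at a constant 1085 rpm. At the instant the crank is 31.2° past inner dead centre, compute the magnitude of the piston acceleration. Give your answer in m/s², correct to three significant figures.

ω = 2π·1085/60 = 113.6 rad/s
x(θ) = r cosθ + √(L² − r² sin²θ); with ω constant, a = ω²·d²x/dθ².
d²x/dθ² = −r cosθ − r²(cos2θ)/√u − r⁴ sin²2θ/(4u^{3/2}),  u = L² − r² sin²θ = 0.0312768 m².
Substituting r = 0.0521 m, L = 0.1789 m, θ = 31.2°: d²x/dθ² = -0.051937 m.
a = ω²·d²x/dθ² = (113.6)²·(-0.051937) = -670.49 m/s²;  |a| = 670.49 m/s².

670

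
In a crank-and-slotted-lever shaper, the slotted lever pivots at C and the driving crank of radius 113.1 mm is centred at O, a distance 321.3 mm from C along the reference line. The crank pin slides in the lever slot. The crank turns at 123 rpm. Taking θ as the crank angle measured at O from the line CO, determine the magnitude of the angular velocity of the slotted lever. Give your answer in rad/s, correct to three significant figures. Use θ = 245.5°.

0.342

ω = 12.88 rad/s (from 123 rpm).
Crank pin A relative to C: A = (d + r cosθ, r sinθ); lever angle φ = atan2(r sinθ, d + r cosθ).
Differentiating tanφ: φ̇ = rω(d cosθ + r)/(d² + r² + 2dr cosθ).
d² + r² + 2dr cosθ = |CA|² = 0.0858862 m²;  d cosθ + r = -0.020141 m.
|ω_lever| = |0.1131·12.88·-0.020141| / 0.0858862 = 0.34163 rad/s.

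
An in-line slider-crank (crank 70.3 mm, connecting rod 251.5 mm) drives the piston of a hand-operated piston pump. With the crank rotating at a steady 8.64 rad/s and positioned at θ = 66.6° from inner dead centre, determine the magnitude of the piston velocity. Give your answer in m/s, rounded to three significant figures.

ω = 8.64 rad/s
For an in-line slider-crank, x = r cosθ + √(L² − r² sin²θ), so v = −rω sinθ·[1 + r cosθ/√(L² − r² sin²θ)].
With r = 0.0703 m, L = 0.2515 m, θ = 66.6°: √(L² − r² sin²θ) = 0.24308 m.
v = −0.0703·8.64·0.91775·[1 + 0.0703·0.39715/0.24308] = -0.62146 m/s.
|v| = 0.62146 m/s.

0.621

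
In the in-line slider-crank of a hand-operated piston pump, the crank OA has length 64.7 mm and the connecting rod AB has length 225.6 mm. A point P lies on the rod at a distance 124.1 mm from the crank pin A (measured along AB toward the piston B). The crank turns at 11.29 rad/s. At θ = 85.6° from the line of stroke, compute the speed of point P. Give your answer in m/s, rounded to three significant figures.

ω = 11.29 rad/s.  Crank-pin speed |V_A| = rω = 0.73046 m/s, perpendicular to OA.
Rod angle: sinφ = −(r/L) sinθ ⇒ φ = -16.615°; ω_rod = −rω cosθ/√(L²−r²sin²θ) = -0.25923 rad/s.
V_P = V_A + ω_rod × AP, with AP = 0.1241 m along the rod.
Components: V_Px = −rω sinθ − a·ω_rod·sinφ = -0.73751 m/s;  V_Py = rω cosθ + a·ω_rod·cosφ = +0.025213 m/s.
|V_P| = √(V_Px² + V_Py²) = 0.73794 m/s.

0.738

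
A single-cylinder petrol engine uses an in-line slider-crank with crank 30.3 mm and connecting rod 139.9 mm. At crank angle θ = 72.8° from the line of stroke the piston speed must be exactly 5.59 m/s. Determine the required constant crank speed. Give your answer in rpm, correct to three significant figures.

For an in-line slider-crank, |v_piston| = rω|sinθ|·[1 + r cosθ/√(L² − r² sin²θ)].
With r = 0.0303 m, L = 0.1399 m, θ = 72.8°: the bracketed kinematic factor |dx/dθ| = 0.03084 m.
ω = v/|dx/dθ| = 5.59/0.03084 = 181.26 rad/s.
N = 60ω/(2π) = 1730.9 rpm.

1730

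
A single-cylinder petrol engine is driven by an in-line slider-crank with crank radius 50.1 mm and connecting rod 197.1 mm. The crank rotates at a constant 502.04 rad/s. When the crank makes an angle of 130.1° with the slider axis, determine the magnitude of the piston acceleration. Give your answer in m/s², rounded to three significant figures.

ω = 502 rad/s
x(θ) = r cosθ + √(L² − r² sin²θ); with ω constant, a = ω²·d²x/dθ².
d²x/dθ² = −r cosθ − r²(cos2θ)/√u − r⁴ sin²2θ/(4u^{3/2}),  u = L² − r² sin²θ = 0.0373798 m².
Substituting r = 0.0501 m, L = 0.1971 m, θ = 130.1°: d²x/dθ² = +0.034269 m.
a = ω²·d²x/dθ² = (502)²·(+0.034269) = +8637.2 m/s²;  |a| = 8637.2 m/s².

8640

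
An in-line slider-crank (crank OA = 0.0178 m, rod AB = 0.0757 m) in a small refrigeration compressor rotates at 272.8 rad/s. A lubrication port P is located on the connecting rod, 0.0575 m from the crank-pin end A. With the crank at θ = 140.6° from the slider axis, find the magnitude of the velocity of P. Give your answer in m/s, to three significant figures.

2.80

ω = 272.8 rad/s.  Crank-pin speed |V_A| = rω = 4.8558 m/s, perpendicular to OA.
Rod angle: sinφ = −(r/L) sinθ ⇒ φ = -8.583°; ω_rod = −rω cosθ/√(L²−r²sin²θ) = +50.129 rad/s.
V_P = V_A + ω_rod × AP, with AP = 0.0575 m along the rod.
Components: V_Px = −rω sinθ − a·ω_rod·sinφ = -2.6519 m/s;  V_Py = rω cosθ + a·ω_rod·cosφ = -0.90213 m/s.
|V_P| = √(V_Px² + V_Py²) = 2.8012 m/s.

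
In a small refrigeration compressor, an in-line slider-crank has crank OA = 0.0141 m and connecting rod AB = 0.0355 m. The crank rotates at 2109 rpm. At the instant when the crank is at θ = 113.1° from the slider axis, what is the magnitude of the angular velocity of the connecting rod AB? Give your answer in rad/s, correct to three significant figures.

37.0

ω = 220.9 rad/s (converted from 2109 rpm).
The rod makes angle φ with the slider axis where L sinφ = r sinθ; differentiating, L cosφ·φ̇ = r ω cosθ.
L cosφ = √(L² − r² sin²θ) = 0.033046 m.
|ω_rod| = r ω |cosθ| / √(L² − r² sin²θ) = 0.0141·220.9·0.39234/0.033046 = 36.971 rad/s.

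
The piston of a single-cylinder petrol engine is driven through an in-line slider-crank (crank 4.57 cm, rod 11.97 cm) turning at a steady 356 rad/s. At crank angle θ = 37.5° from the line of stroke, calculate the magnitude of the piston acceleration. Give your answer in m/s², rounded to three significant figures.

ω = 356 rad/s
x(θ) = r cosθ + √(L² − r² sin²θ); with ω constant, a = ω²·d²x/dθ².
d²x/dθ² = −r cosθ − r²(cos2θ)/√u − r⁴ sin²2θ/(4u^{3/2}),  u = L² − r² sin²θ = 0.0135541 m².
Substituting r = 0.0457 m, L = 0.1197 m, θ = 37.5°: d²x/dθ² = -0.041544 m.
a = ω²·d²x/dθ² = (356)²·(-0.041544) = -5265.1 m/s²;  |a| = 5265.1 m/s².

5270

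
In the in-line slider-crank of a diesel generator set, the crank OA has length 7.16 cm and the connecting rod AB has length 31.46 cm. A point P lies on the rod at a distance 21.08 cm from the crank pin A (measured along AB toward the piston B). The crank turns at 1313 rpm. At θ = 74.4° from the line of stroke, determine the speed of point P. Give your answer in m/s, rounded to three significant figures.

ω = 137.5 rad/s.  Crank-pin speed |V_A| = rω = 9.8448 m/s, perpendicular to OA.
Rod angle: sinφ = −(r/L) sinθ ⇒ φ = -12.662°; ω_rod = −rω cosθ/√(L²−r²sin²θ) = -8.6251 rad/s.
V_P = V_A + ω_rod × AP, with AP = 0.2108 m along the rod.
Components: V_Px = −rω sinθ − a·ω_rod·sinφ = -9.8807 m/s;  V_Py = rω cosθ + a·ω_rod·cosφ = +0.87351 m/s.
|V_P| = √(V_Px² + V_Py²) = 9.9192 m/s.

9.92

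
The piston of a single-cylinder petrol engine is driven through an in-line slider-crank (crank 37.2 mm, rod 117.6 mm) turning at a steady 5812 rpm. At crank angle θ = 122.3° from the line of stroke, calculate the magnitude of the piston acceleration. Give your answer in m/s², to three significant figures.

9200

ω = 2π·5812/60 = 608.6 rad/s
x(θ) = r cosθ + √(L² − r² sin²θ); with ω constant, a = ω²·d²x/dθ².
d²x/dθ² = −r cosθ − r²(cos2θ)/√u − r⁴ sin²2θ/(4u^{3/2}),  u = L² − r² sin²θ = 0.0128411 m².
Substituting r = 0.0372 m, L = 0.1176 m, θ = 122.3°: d²x/dθ² = +0.024848 m.
a = ω²·d²x/dθ² = (608.6)²·(+0.024848) = +9204.3 m/s²;  |a| = 9204.3 m/s².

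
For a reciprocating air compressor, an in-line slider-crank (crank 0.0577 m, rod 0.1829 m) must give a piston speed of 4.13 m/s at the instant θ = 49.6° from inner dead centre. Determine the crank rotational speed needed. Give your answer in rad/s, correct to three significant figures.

For an in-line slider-crank, |v_piston| = rω|sinθ|·[1 + r cosθ/√(L² − r² sin²θ)].
With r = 0.0577 m, L = 0.1829 m, θ = 49.6°: the bracketed kinematic factor |dx/dθ| = 0.053196 m.
ω = v/|dx/dθ| = 4.13/0.053196 = 77.637 rad/s.

77.6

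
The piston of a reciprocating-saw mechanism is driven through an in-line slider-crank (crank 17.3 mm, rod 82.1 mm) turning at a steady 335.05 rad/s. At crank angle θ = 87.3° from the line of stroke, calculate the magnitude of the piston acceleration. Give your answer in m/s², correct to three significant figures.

ω = 335.1 rad/s
x(θ) = r cosθ + √(L² − r² sin²θ); with ω constant, a = ω²·d²x/dθ².
d²x/dθ² = −r cosθ − r²(cos2θ)/√u − r⁴ sin²2θ/(4u^{3/2}),  u = L² − r² sin²θ = 0.00644178 m².
Substituting r = 0.0173 m, L = 0.0821 m, θ = 87.3°: d²x/dθ² = +0.0028971 m.
a = ω²·d²x/dθ² = (335.1)²·(+0.0028971) = +325.22 m/s²;  |a| = 325.22 m/s².

325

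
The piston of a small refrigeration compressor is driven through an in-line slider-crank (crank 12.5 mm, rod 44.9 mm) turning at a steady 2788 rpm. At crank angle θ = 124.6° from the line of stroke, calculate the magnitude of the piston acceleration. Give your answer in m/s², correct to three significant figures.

ω = 2π·2788/60 = 292 rad/s
x(θ) = r cosθ + √(L² − r² sin²θ); with ω constant, a = ω²·d²x/dθ².
d²x/dθ² = −r cosθ − r²(cos2θ)/√u − r⁴ sin²2θ/(4u^{3/2}),  u = L² − r² sin²θ = 0.00191014 m².
Substituting r = 0.0125 m, L = 0.0449 m, θ = 124.6°: d²x/dθ² = +0.0083037 m.
a = ω²·d²x/dθ² = (292)²·(+0.0083037) = +707.81 m/s²;  |a| = 707.81 m/s².

708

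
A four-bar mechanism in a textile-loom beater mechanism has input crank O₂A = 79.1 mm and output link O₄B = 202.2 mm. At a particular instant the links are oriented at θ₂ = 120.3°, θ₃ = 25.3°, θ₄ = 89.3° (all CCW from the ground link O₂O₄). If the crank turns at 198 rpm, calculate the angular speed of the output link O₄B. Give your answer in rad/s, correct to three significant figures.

ω₂ = 20.73 rad/s (from 198 rpm).
Differentiating the loop-closure r₂e^{iθ₂}+r₃e^{iθ₃}=r₁+r₄e^{iθ₄} gives r₂ω₂e^{iθ₂}+r₃ω₃e^{iθ₃}=r₄ω₄e^{iθ₄}.
Eliminating the other unknown: ω₄ = r₂ω₂ sin(θ₂−θ₃) / [r₄ sin(θ₄−θ₃)].
Numerator sine = +0.99619; denominator sine = +0.89879.
Result = 0.0791·20.73·(+0.99619) / (0.2022·(+0.89879)) = +8.9903 rad/s; magnitude 8.9903 rad/s.

8.99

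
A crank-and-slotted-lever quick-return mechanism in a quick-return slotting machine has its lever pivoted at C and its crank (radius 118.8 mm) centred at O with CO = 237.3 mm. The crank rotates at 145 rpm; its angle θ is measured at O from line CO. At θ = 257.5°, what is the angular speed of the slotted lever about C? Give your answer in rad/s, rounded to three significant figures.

2.09

ω = 15.18 rad/s (from 145 rpm).
Crank pin A relative to C: A = (d + r cosθ, r sinθ); lever angle φ = atan2(r sinθ, d + r cosθ).
Differentiating tanφ: φ̇ = rω(d cosθ + r)/(d² + r² + 2dr cosθ).
d² + r² + 2dr cosθ = |CA|² = 0.0582213 m²;  d cosθ + r = +0.067439 m.
|ω_lever| = |0.1188·15.18·+0.067439| / 0.0582213 = 2.0895 rad/s.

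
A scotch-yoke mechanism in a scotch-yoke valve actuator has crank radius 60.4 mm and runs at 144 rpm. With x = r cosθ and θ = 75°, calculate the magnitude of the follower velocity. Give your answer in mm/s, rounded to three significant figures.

880

ω = 15.08 rad/s (from 144 rpm).
x = r cosθ ⇒ ẋ = −rω sinθ.
|v| = rω|sinθ| = 0.0604·15.08·|sin 75°| = 0.87978 m/s = 879.78 mm/s.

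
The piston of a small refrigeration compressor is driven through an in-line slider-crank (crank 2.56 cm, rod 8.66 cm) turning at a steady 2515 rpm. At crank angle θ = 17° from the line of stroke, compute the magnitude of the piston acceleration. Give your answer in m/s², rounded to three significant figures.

2140

ω = 2π·2515/60 = 263.4 rad/s
x(θ) = r cosθ + √(L² − r² sin²θ); with ω constant, a = ω²·d²x/dθ².
d²x/dθ² = −r cosθ − r²(cos2θ)/√u − r⁴ sin²2θ/(4u^{3/2}),  u = L² − r² sin²θ = 0.00744354 m².
Substituting r = 0.0256 m, L = 0.0866 m, θ = 17°: d²x/dθ² = -0.030831 m.
a = ω²·d²x/dθ² = (263.4)²·(-0.030831) = -2138.6 m/s²;  |a| = 2138.6 m/s².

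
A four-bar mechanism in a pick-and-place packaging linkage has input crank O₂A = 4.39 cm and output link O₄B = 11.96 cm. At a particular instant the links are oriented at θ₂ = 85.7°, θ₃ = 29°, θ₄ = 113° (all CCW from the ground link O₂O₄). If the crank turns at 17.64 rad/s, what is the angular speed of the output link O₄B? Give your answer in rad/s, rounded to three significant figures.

5.44

ω₂ = 17.64 rad/s
Differentiating the loop-closure r₂e^{iθ₂}+r₃e^{iθ₃}=r₁+r₄e^{iθ₄} gives r₂ω₂e^{iθ₂}+r₃ω₃e^{iθ₃}=r₄ω₄e^{iθ₄}.
Eliminating the other unknown: ω₄ = r₂ω₂ sin(θ₂−θ₃) / [r₄ sin(θ₄−θ₃)].
Numerator sine = +0.83581; denominator sine = +0.99452.
Result = 0.0439·17.64·(+0.83581) / (0.1196·(+0.99452)) = +5.4416 rad/s; magnitude 5.4416 rad/s.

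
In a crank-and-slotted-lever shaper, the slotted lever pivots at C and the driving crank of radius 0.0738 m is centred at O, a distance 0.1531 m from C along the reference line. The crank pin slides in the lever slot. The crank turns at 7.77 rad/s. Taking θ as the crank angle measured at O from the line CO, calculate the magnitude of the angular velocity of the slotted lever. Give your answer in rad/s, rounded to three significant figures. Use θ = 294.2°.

ω = 7.77 rad/s
Crank pin A relative to C: A = (d + r cosθ, r sinθ); lever angle φ = atan2(r sinθ, d + r cosθ).
Differentiating tanφ: φ̇ = rω(d cosθ + r)/(d² + r² + 2dr cosθ).
d² + r² + 2dr cosθ = |CA|² = 0.0381493 m²;  d cosθ + r = +0.13656 m.
|ω_lever| = |0.0738·7.77·+0.13656| / 0.0381493 = 2.0526 rad/s.

2.05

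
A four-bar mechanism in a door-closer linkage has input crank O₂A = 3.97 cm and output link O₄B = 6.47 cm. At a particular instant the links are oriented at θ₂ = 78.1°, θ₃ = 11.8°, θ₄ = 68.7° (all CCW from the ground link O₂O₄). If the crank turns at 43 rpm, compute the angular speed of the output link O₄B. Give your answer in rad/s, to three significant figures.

ω₂ = 4.503 rad/s (from 43 rpm).
Differentiating the loop-closure r₂e^{iθ₂}+r₃e^{iθ₃}=r₁+r₄e^{iθ₄} gives r₂ω₂e^{iθ₂}+r₃ω₃e^{iθ₃}=r₄ω₄e^{iθ₄}.
Eliminating the other unknown: ω₄ = r₂ω₂ sin(θ₂−θ₃) / [r₄ sin(θ₄−θ₃)].
Numerator sine = +0.91566; denominator sine = +0.83772.
Result = 0.0397·4.503·(+0.91566) / (0.0647·(+0.83772)) = +3.0201 rad/s; magnitude 3.0201 rad/s.

3.02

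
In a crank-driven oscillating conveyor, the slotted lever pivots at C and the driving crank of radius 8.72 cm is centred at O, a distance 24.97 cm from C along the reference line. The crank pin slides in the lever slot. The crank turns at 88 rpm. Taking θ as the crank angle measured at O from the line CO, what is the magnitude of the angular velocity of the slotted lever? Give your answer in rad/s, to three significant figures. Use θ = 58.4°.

1.89

ω = 9.215 rad/s (from 88 rpm).
Crank pin A relative to C: A = (d + r cosθ, r sinθ); lever angle φ = atan2(r sinθ, d + r cosθ).
Differentiating tanφ: φ̇ = rω(d cosθ + r)/(d² + r² + 2dr cosθ).
d² + r² + 2dr cosθ = |CA|² = 0.0927723 m²;  d cosθ + r = +0.21804 m.
|ω_lever| = |0.0872·9.215·+0.21804| / 0.0927723 = 1.8886 rad/s.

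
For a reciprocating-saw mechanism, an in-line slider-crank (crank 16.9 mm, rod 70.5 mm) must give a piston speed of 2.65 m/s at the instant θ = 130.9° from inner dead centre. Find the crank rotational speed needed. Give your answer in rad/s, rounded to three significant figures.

247

For an in-line slider-crank, |v_piston| = rω|sinθ|·[1 + r cosθ/√(L² − r² sin²θ)].
With r = 0.0169 m, L = 0.0705 m, θ = 130.9°: the bracketed kinematic factor |dx/dθ| = 0.010735 m.
ω = v/|dx/dθ| = 2.65/0.010735 = 246.85 rad/s.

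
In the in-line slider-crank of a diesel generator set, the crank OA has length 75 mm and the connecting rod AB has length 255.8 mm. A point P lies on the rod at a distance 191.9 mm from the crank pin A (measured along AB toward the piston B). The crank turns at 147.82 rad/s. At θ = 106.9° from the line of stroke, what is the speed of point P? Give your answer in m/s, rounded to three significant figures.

9.93

ω = 147.8 rad/s.  Crank-pin speed |V_A| = rω = 11.086 m/s, perpendicular to OA.
Rod angle: sinφ = −(r/L) sinθ ⇒ φ = -16.292°; ω_rod = −rω cosθ/√(L²−r²sin²θ) = +13.126 rad/s.
V_P = V_A + ω_rod × AP, with AP = 0.1919 m along the rod.
Components: V_Px = −rω sinθ − a·ω_rod·sinφ = -9.9011 m/s;  V_Py = rω cosθ + a·ω_rod·cosφ = -0.80509 m/s.
|V_P| = √(V_Px² + V_Py²) = 9.9337 m/s.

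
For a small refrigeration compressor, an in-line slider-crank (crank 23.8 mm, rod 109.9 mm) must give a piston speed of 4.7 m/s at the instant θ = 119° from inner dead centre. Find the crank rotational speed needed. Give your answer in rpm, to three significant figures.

2410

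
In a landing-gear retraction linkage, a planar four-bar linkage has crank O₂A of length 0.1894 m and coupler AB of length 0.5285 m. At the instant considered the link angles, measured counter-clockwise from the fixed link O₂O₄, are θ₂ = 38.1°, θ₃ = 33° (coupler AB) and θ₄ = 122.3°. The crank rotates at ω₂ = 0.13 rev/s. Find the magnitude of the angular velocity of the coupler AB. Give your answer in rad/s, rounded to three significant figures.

0.291

ω₂ = 0.8168 rad/s (from 0.13 rev/s).
Differentiating the loop-closure r₂e^{iθ₂}+r₃e^{iθ₃}=r₁+r₄e^{iθ₄} gives r₂ω₂e^{iθ₂}+r₃ω₃e^{iθ₃}=r₄ω₄e^{iθ₄}.
Eliminating the other unknown: ω₃ = r₂ω₂ sin(θ₄−θ₂) / [r₃ sin(θ₃−θ₄)].
Numerator sine = +0.99488; denominator sine = -0.99993.
Result = 0.1894·0.8168·(+0.99488) / (0.5285·(-0.99993)) = -0.29125 rad/s; magnitude 0.29125 rad/s.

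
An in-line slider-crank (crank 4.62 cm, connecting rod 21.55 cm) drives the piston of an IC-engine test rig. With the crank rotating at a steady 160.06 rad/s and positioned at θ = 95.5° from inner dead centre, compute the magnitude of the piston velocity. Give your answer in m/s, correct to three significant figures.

ω = 160.1 rad/s
For an in-line slider-crank, x = r cosθ + √(L² − r² sin²θ), so v = −rω sinθ·[1 + r cosθ/√(L² − r² sin²θ)].
With r = 0.0462 m, L = 0.2155 m, θ = 95.5°: √(L² − r² sin²θ) = 0.21054 m.
v = −0.0462·160.1·0.99540·[1 + 0.0462·-0.09585/0.21054] = -7.2059 m/s.
|v| = 7.2059 m/s.

7.21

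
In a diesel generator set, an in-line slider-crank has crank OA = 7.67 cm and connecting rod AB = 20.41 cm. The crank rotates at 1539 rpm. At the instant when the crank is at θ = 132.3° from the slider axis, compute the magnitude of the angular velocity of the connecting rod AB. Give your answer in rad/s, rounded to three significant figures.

ω = 161.2 rad/s (converted from 1539 rpm).
The rod makes angle φ with the slider axis where L sinφ = r sinθ; differentiating, L cosφ·φ̇ = r ω cosθ.
L cosφ = √(L² − r² sin²θ) = 0.19606 m.
|ω_rod| = r ω |cosθ| / √(L² − r² sin²θ) = 0.0767·161.2·0.67301/0.19606 = 42.433 rad/s.

42.4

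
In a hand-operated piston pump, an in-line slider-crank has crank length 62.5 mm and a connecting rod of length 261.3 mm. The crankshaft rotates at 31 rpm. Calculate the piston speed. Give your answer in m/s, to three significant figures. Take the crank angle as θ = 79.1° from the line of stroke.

0.209

ω = 2π·31/60 = 3.246 rad/s
For an in-line slider-crank, x = r cosθ + √(L² − r² sin²θ), so v = −rω sinθ·[1 + r cosθ/√(L² − r² sin²θ)].
With r = 0.0625 m, L = 0.2613 m, θ = 79.1°: √(L² − r² sin²θ) = 0.25399 m.
v = −0.0625·3.246·0.98196·[1 + 0.0625·0.18910/0.25399] = -0.2085 m/s.
|v| = 0.2085 m/s.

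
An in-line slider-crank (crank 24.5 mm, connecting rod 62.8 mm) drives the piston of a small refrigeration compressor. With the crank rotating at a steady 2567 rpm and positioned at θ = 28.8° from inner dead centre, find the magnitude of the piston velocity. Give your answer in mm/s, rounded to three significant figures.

4280

ω = 2π·2567/60 = 268.8 rad/s
For an in-line slider-crank, x = r cosθ + √(L² − r² sin²θ), so v = −rω sinθ·[1 + r cosθ/√(L² − r² sin²θ)].
With r = 0.0245 m, L = 0.0628 m, θ = 28.8°: √(L² − r² sin²θ) = 0.061681 m.
v = −0.0245·268.8·0.48175·[1 + 0.0245·0.87631/0.061681] = -4.2772 m/s.
|v| = 4.2772 m/s = 4277.2 mm/s.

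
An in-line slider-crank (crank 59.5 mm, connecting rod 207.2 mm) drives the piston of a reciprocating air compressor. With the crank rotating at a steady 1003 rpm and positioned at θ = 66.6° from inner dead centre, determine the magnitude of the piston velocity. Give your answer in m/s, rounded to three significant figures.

ω = 2π·1003/60 = 105 rad/s
For an in-line slider-crank, x = r cosθ + √(L² − r² sin²θ), so v = −rω sinθ·[1 + r cosθ/√(L² − r² sin²θ)].
With r = 0.0595 m, L = 0.2072 m, θ = 66.6°: √(L² − r² sin²θ) = 0.19987 m.
v = −0.0595·105·0.91775·[1 + 0.0595·0.39715/0.19987] = -6.4136 m/s.
|v| = 6.4136 m/s.

6.41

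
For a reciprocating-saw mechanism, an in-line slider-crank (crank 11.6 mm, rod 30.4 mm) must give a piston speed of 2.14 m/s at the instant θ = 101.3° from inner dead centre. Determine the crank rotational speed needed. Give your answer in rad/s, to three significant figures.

For an in-line slider-crank, |v_piston| = rω|sinθ|·[1 + r cosθ/√(L² − r² sin²θ)].
With r = 0.0116 m, L = 0.0304 m, θ = 101.3°: the bracketed kinematic factor |dx/dθ| = 0.010458 m.
ω = v/|dx/dθ| = 2.14/0.010458 = 204.63 rad/s.

205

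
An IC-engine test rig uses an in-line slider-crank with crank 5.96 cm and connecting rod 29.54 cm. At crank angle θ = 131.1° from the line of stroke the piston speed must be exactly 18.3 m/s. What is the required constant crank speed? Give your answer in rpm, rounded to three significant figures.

For an in-line slider-crank, |v_piston| = rω|sinθ|·[1 + r cosθ/√(L² − r² sin²θ)].
With r = 0.0596 m, L = 0.2954 m, θ = 131.1°: the bracketed kinematic factor |dx/dθ| = 0.038885 m.
ω = v/|dx/dθ| = 18.3/0.038885 = 470.61 rad/s.
N = 60ω/(2π) = 4494 rpm.

4490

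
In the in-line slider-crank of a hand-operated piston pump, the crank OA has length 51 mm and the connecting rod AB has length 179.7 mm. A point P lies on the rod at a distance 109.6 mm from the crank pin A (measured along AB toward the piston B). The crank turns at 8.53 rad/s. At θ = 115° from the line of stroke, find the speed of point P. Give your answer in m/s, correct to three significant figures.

0.371

ω = 8.53 rad/s.  Crank-pin speed |V_A| = rω = 0.43503 m/s, perpendicular to OA.
Rod angle: sinφ = −(r/L) sinθ ⇒ φ = -14.905°; ω_rod = −rω cosθ/√(L²−r²sin²θ) = +1.0587 rad/s.
V_P = V_A + ω_rod × AP, with AP = 0.1096 m along the rod.
Components: V_Px = −rω sinθ − a·ω_rod·sinφ = -0.36442 m/s;  V_Py = rω cosθ + a·ω_rod·cosφ = -0.07172 m/s.
|V_P| = √(V_Px² + V_Py²) = 0.37141 m/s.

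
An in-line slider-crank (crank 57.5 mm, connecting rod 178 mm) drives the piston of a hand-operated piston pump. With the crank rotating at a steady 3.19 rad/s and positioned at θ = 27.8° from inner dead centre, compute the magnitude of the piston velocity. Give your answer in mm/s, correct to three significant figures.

110

ω = 3.19 rad/s
For an in-line slider-crank, x = r cosθ + √(L² − r² sin²θ), so v = −rω sinθ·[1 + r cosθ/√(L² − r² sin²θ)].
With r = 0.0575 m, L = 0.178 m, θ = 27.8°: √(L² − r² sin²θ) = 0.17597 m.
v = −0.0575·3.19·0.46639·[1 + 0.0575·0.88458/0.17597] = -0.11027 m/s.
|v| = 0.11027 m/s = 110.27 mm/s.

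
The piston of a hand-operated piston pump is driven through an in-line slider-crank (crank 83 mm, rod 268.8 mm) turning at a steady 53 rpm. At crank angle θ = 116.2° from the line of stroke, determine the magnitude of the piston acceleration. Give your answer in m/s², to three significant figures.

1.62

ω = 2π·53/60 = 5.55 rad/s
x(θ) = r cosθ + √(L² − r² sin²θ); with ω constant, a = ω²·d²x/dθ².
d²x/dθ² = −r cosθ − r²(cos2θ)/√u − r⁴ sin²2θ/(4u^{3/2}),  u = L² − r² sin²θ = 0.0667073 m².
Substituting r = 0.083 m, L = 0.2688 m, θ = 116.2°: d²x/dθ² = +0.052487 m.
a = ω²·d²x/dθ² = (5.55)²·(+0.052487) = +1.6168 m/s²;  |a| = 1.6168 m/s².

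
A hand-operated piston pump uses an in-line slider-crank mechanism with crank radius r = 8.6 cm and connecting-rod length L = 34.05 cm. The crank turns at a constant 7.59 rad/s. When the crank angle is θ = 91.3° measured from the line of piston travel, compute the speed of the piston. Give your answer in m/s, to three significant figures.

ω = 7.59 rad/s
For an in-line slider-crank, x = r cosθ + √(L² − r² sin²θ), so v = −rω sinθ·[1 + r cosθ/√(L² − r² sin²θ)].
With r = 0.086 m, L = 0.3405 m, θ = 91.3°: √(L² − r² sin²θ) = 0.32947 m.
v = −0.086·7.59·0.99974·[1 + 0.086·-0.02269/0.32947] = -0.64871 m/s.
|v| = 0.64871 m/s.

0.649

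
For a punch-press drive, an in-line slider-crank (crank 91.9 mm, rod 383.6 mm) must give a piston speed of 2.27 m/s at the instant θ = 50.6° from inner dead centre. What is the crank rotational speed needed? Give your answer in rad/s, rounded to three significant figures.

27.7

For an in-line slider-crank, |v_piston| = rω|sinθ|·[1 + r cosθ/√(L² − r² sin²θ)].
With r = 0.0919 m, L = 0.3836 m, θ = 50.6°: the bracketed kinematic factor |dx/dθ| = 0.082003 m.
ω = v/|dx/dθ| = 2.27/0.082003 = 27.682 rad/s.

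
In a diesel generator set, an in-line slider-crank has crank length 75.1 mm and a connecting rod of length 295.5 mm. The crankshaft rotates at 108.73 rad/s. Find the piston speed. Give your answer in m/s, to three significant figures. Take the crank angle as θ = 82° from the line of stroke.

8.38

ω = 108.7 rad/s
For an in-line slider-crank, x = r cosθ + √(L² − r² sin²θ), so v = −rω sinθ·[1 + r cosθ/√(L² − r² sin²θ)].
With r = 0.0751 m, L = 0.2955 m, θ = 82°: √(L² − r² sin²θ) = 0.28599 m.
v = −0.0751·108.7·0.99027·[1 + 0.0751·0.13917/0.28599] = -8.3817 m/s.
|v| = 8.3817 m/s.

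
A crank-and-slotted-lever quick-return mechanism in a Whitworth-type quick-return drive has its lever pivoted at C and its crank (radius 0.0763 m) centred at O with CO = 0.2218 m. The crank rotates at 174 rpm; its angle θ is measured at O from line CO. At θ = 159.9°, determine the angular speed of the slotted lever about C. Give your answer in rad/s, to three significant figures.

7.90

ω = 18.22 rad/s (from 174 rpm).
Crank pin A relative to C: A = (d + r cosθ, r sinθ); lever angle φ = atan2(r sinθ, d + r cosθ).
Differentiating tanφ: φ̇ = rω(d cosθ + r)/(d² + r² + 2dr cosθ).
d² + r² + 2dr cosθ = |CA|² = 0.0232317 m²;  d cosθ + r = -0.13199 m.
|ω_lever| = |0.0763·18.22·-0.13199| / 0.0232317 = 7.8989 rad/s.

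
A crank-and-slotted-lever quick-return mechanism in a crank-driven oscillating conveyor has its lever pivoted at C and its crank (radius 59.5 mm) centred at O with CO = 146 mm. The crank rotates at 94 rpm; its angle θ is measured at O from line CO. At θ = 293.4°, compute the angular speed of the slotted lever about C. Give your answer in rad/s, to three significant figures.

ω = 9.844 rad/s (from 94 rpm).
Crank pin A relative to C: A = (d + r cosθ, r sinθ); lever angle φ = atan2(r sinθ, d + r cosθ).
Differentiating tanφ: φ̇ = rω(d cosθ + r)/(d² + r² + 2dr cosθ).
d² + r² + 2dr cosθ = |CA|² = 0.0317563 m²;  d cosθ + r = +0.11748 m.
|ω_lever| = |0.0595·9.844·+0.11748| / 0.0317563 = 2.1668 rad/s.

2.17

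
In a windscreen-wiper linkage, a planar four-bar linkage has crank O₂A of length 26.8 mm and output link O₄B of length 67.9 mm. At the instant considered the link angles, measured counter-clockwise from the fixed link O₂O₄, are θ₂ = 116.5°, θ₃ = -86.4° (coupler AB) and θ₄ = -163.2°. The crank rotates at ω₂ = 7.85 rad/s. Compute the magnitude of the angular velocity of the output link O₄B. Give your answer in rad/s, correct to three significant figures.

1.24

ω₂ = 7.85 rad/s
Differentiating the loop-closure r₂e^{iθ₂}+r₃e^{iθ₃}=r₁+r₄e^{iθ₄} gives r₂ω₂e^{iθ₂}+r₃ω₃e^{iθ₃}=r₄ω₄e^{iθ₄}.
Eliminating the other unknown: ω₄ = r₂ω₂ sin(θ₂−θ₃) / [r₄ sin(θ₄−θ₃)].
Numerator sine = -0.38912; denominator sine = -0.97358.
Result = 0.0268·7.85·(-0.38912) / (0.0679·(-0.97358)) = +1.2384 rad/s; magnitude 1.2384 rad/s.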